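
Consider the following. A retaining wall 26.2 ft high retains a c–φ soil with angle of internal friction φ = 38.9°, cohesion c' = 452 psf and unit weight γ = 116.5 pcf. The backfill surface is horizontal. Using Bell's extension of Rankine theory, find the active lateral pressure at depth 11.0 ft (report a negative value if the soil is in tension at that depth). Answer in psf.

K_a = (1 − sin φ)/(1 + sin φ) = 0.2285.
σ_a = K_a γ z − 2c√K_a = 0.2285×116.5×11.0 − 2×452×0.4780 = -139.3 psf.

-139 psf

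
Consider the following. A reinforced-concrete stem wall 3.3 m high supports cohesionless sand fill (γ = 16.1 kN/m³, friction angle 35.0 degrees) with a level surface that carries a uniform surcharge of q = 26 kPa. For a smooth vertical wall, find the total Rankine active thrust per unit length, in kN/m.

K_a = tan²(45° − φ/2) = 0.2710.
Soil triangle: ½ K_a γ H² = 0.5×0.2710×16.1×3.3² = 23.76 kN/m.
Surcharge rectangle: K_a q H = 0.2710×26×3.3 = 23.25 kN/m.
Total = 23.76 + 23.25 = 47.01 kN/m.

47.0 kN/m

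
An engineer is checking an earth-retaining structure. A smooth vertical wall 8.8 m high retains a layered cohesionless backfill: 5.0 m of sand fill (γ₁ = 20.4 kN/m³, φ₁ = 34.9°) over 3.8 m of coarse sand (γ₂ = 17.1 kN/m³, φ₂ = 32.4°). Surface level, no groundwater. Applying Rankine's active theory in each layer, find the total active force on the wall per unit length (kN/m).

K_a1 = tan²(45°−34.9°/2) = 0.2721; K_a2 = tan²(45°−32.4°/2) = 0.3022.
Layer 1: σ at base = K_a1 γ₁ h₁ = 27.76 kPa; P₁ = ½×27.76×5.0 = 69.40.
Layer 2: σ_v at top = γ₁h₁ = 102.0; σ_h top = K_a2×102.0 = 30.83; σ_h base = K_a2×(102.0+17.1×3.8) = 50.47.
P₂ = ½(30.83+50.47)×3.8 = 154.5. Total P_a = 69.40+154.5 = 223.9 kN/m.

224 kN/m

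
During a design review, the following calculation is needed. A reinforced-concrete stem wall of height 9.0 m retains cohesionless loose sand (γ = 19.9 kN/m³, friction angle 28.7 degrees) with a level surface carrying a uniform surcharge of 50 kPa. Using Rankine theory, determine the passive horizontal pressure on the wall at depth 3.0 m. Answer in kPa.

312 kPa

K_p = (1 + sin φ)/(1 − sin φ) = 2.848.
σ_v = γz + q = 19.9 × 3.0 + 50 = 109.7 kPa.
σ_h = K_p σ_v = 2.848 × 109.7 = 312.4 kPa.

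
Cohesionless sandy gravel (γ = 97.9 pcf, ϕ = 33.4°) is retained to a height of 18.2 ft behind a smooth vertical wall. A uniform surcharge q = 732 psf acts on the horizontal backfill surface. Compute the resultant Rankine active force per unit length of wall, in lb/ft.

K_a = tan²(45° − φ/2) = 0.2899.
Soil triangle: ½ K_a γ H² = 0.5×0.2899×97.9×18.2² = 4701 lb/ft.
Surcharge rectangle: K_a q H = 0.2899×732×18.2 = 3862 lb/ft.
Total = 4701 + 3862 = 8563 lb/ft.

8560 lb/ft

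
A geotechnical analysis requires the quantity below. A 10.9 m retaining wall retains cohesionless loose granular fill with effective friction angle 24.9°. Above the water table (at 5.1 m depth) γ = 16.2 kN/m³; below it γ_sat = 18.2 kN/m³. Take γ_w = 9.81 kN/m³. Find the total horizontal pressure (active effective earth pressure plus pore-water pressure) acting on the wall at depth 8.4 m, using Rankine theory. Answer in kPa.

77.3 kPa

K_a = (1 − sin φ)/(1 + sin φ) = 0.4074.
γ' = 18.2 − 9.81 = 8.390 kN/m³.
Effective vertical stress at 8.4 m: σ'_v = 16.2×5.1 + 8.390×3.30 = 110.3 kPa.
σ'_h = K_a σ'_v = 0.4074 × 110.3 = 44.94 kPa; u = γ_w × 3.30 = 32.37 kPa.
Total σ_h = 44.94 + 32.37 = 77.31 kPa.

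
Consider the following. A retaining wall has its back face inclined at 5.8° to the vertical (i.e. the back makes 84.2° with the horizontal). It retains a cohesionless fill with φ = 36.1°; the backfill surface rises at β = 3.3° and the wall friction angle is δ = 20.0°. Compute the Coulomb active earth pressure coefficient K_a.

0.287

K_a = sin²(α+φ) / [sin²α · sin(α−δ) · (1 + √{sin(φ+δ)sin(φ−β) / (sin(α−δ)sin(α+β))})²].
With α = 84.2°, φ = 36.1°, δ = 20.0°, β = 3.3°: K_a = 0.2871.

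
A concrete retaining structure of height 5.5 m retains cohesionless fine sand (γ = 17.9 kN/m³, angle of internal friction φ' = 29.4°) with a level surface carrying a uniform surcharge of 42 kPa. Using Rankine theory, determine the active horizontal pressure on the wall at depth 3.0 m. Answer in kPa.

K_a = (1 − sin φ)/(1 + sin φ) = 0.3415.
σ_v = γz + q = 17.9 × 3.0 + 42 = 95.70 kPa.
σ_h = K_a σ_v = 0.3415 × 95.70 = 32.68 kPa.

32.7 kPa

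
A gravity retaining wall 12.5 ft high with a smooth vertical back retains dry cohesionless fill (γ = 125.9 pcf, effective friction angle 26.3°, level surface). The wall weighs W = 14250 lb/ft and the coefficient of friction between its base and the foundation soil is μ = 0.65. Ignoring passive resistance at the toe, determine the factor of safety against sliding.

2.44

K_a = tan²(45° − 26.3°/2) = 0.3859.
P_a = ½K_aγH² = 0.5×0.3859×125.9×12.5² = 3796 lb/ft, acting at H/3 = 4.167 ft above the base.
FS_sliding = μW / P_a = 0.65×14250 / 3796 = 2.440.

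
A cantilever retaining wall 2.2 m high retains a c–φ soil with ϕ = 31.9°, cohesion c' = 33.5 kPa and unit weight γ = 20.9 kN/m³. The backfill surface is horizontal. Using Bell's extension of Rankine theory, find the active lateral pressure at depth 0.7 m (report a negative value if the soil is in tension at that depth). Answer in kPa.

K_a = (1 − sin φ)/(1 + sin φ) = 0.3085.
σ_a = K_a γ z − 2c√K_a = 0.3085×20.9×0.7 − 2×33.5×0.5555 = -32.70 kPa.

-32.7 kPa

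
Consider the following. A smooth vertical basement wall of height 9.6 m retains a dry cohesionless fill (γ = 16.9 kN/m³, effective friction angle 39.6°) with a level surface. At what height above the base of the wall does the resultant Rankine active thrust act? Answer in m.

3.20 m

K_a = 0.2214.
The pressure distribution is triangular, so the resultant acts at H/3 above the base = 9.6/3 = 3.200 m.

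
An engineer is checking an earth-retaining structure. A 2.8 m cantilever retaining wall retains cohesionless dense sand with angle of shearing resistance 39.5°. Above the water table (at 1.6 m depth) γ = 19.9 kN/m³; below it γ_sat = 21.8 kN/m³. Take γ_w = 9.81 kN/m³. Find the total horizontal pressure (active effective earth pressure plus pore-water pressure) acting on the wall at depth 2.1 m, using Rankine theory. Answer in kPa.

13.3 kPa

K_a = (1 − sin φ)/(1 + sin φ) = 0.2224.
γ' = 21.8 − 9.81 = 11.99 kN/m³.
Effective vertical stress at 2.1 m: σ'_v = 19.9×1.6 + 11.99×0.500 = 37.84 kPa.
σ'_h = K_a σ'_v = 0.2224 × 37.84 = 8.416 kPa; u = γ_w × 0.500 = 4.905 kPa.
Total σ_h = 8.416 + 4.905 = 13.32 kPa.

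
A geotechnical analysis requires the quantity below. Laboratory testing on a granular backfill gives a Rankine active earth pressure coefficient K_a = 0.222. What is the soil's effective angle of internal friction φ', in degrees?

K_a = tan²(45° − φ/2) ⇒ 45° − φ/2 = arctan(√0.222) = 25.23°.
φ = 2(45° − 25.23°) = 39.54°.

39.5°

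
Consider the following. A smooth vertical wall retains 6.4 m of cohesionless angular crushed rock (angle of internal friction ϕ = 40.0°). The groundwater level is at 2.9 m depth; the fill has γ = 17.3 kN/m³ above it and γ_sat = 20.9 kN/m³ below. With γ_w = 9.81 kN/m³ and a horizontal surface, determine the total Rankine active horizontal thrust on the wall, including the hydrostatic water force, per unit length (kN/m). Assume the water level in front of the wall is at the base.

129 kN/m

K_a = tan²(45° − φ/2) = 0.2174.
γ' = 20.9 − 9.81 = 11.09 kN/m³. Depth below WT = 3.5 m.
σ'_h at WT = K_a γ d_w = 10.91 kPa; at base = 10.91 + K_a γ' × 3.5 = 19.35 kPa.
P₁ (0–2.9 m) = ½×10.91×2.9 = 15.82. P₂ (2.9–6.4 m) = ½(10.91+19.35)×3.5 = 52.95.
P_w = ½ γ_w h₂² = 0.5×9.81×3.5² = 60.09. Total = 15.82+52.95+60.09 = 128.9 kN/m.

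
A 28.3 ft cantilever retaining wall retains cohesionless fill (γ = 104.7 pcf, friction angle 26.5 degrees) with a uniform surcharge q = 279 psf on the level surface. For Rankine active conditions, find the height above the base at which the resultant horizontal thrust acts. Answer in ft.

10.2 ft

K_a = 0.3829.
Triangular part P₁ = ½K_aγH² = 16060 at H/3 = 9.433 ft; rectangular part P₂ = K_a q H = 3024 at H/2 = 14.15 ft.
ȳ = (P₁·9.433 + P₂·14.15)/(P₁+P₂) = 10.18 ft.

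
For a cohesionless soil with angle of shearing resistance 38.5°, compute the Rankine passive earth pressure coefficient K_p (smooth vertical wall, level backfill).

4.30

K_p = (1 + sin φ)/(1 − sin φ) = tan²(45° + 38.5°/2) = 4.298.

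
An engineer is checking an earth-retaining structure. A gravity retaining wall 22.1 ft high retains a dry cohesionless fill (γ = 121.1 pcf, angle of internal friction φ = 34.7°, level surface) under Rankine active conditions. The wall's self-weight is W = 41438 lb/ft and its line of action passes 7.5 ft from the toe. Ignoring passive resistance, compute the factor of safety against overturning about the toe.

K_a = tan²(45° − 34.7°/2) = 0.2745.
P_a = ½K_aγH² = 0.5×0.2745×121.1×22.1² = 8117 lb/ft, acting at H/3 = 7.367 ft above the base.
Overturning moment M_o = P_a × H/3 = 8117 × 7.367 = 59800.
Resisting moment M_r = W × 7.5 = 41438 × 7.5 = 310800.
FS_overturning = M_r/M_o = 310800/59800 = 5.198.

5.20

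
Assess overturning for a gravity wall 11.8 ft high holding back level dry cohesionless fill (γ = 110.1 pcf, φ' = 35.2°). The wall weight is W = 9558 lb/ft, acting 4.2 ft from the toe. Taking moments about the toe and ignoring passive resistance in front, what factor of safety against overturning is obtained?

K_a = tan²(45° − 35.2°/2) = 0.2687.
P_a = ½K_aγH² = 0.5×0.2687×110.1×11.8² = 2060 lb/ft, acting at H/3 = 3.933 ft above the base.
Overturning moment M_o = P_a × H/3 = 2060 × 3.933 = 8101.
Resisting moment M_r = W × 4.2 = 9558 × 4.2 = 40140.
FS_overturning = M_r/M_o = 40140/8101 = 4.955.

4.96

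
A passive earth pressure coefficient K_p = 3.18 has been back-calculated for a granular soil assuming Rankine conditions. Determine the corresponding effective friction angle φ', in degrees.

K_p = (1+sin φ)/(1−sin φ) ⇒ sin φ = (K_p − 1)/(K_p + 1) = 0.5215.
φ = arcsin(0.5215) = 31.44°.

31.4°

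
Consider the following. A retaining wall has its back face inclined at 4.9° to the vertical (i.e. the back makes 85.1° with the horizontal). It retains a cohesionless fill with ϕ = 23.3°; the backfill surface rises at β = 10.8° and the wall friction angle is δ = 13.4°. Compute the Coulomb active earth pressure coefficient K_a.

0.509

K_a = sin²(α+φ) / [sin²α · sin(α−δ) · (1 + √{sin(φ+δ)sin(φ−β) / (sin(α−δ)sin(α+β))})²].
With α = 85.1°, φ = 23.3°, δ = 13.4°, β = 10.8°: K_a = 0.5089.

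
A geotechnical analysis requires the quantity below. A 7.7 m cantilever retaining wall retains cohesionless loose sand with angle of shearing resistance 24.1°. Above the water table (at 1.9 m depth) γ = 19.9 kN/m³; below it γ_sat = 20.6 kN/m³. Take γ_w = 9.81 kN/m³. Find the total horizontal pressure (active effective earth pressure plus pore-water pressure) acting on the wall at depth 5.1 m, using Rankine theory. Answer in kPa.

61.8 kPa

K_a = (1 − sin φ)/(1 + sin φ) = 0.4201.
γ' = 20.6 − 9.81 = 10.79 kN/m³.
Effective vertical stress at 5.1 m: σ'_v = 19.9×1.9 + 10.79×3.20 = 72.34 kPa.
σ'_h = K_a σ'_v = 0.4201 × 72.34 = 30.39 kPa; u = γ_w × 3.20 = 31.39 kPa.
Total σ_h = 30.39 + 31.39 = 61.78 kPa.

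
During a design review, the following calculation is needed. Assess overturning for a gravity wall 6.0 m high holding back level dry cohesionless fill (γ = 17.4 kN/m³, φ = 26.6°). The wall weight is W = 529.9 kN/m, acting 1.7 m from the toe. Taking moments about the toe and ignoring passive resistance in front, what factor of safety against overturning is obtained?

3.77

K_a = tan²(45° − 26.6°/2) = 0.3814.
P_a = ½K_aγH² = 0.5×0.3814×17.4×6.0² = 119.5 kN/m, acting at H/3 = 2.000 m above the base.
Overturning moment M_o = P_a × H/3 = 119.5 × 2.000 = 238.9.
Resisting moment M_r = W × 1.7 = 529.9 × 1.7 = 900.8.
FS_overturning = M_r/M_o = 900.8/238.9 = 3.770.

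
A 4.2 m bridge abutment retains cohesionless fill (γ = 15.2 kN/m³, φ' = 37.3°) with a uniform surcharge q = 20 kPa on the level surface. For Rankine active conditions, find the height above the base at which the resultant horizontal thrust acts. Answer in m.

1.67 m

K_a = 0.2453.
Triangular part P₁ = ½K_aγH² = 32.89 at H/3 = 1.400 m; rectangular part P₂ = K_a q H = 20.61 at H/2 = 2.100 m.
ȳ = (P₁·1.400 + P₂·2.100)/(P₁+P₂) = 1.670 m.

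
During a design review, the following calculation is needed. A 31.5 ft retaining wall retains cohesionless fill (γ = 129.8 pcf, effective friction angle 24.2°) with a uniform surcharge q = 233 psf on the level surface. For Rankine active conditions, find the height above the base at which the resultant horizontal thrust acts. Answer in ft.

11.0 ft

K_a = 0.4185.
Triangular part P₁ = ½K_aγH² = 26950 at H/3 = 10.50 ft; rectangular part P₂ = K_a q H = 3072 at H/2 = 15.75 ft.
ȳ = (P₁·10.50 + P₂·15.75)/(P₁+P₂) = 11.04 ft.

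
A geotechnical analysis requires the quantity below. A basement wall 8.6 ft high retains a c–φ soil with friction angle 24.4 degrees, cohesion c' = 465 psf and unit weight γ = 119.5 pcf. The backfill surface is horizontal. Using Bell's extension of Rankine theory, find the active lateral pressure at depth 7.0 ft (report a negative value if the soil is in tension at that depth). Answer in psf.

-252 psf

K_a = (1 − sin φ)/(1 + sin φ) = 0.4153.
σ_a = K_a γ z − 2c√K_a = 0.4153×119.5×7.0 − 2×465×0.6445 = -251.9 psf.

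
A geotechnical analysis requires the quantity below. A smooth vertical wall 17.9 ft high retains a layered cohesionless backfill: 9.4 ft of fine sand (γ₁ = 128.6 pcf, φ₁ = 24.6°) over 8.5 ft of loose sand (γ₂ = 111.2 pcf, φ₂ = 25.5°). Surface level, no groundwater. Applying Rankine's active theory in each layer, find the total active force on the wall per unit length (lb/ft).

8030 lb/ft

K_a1 = tan²(45°−24.6°/2) = 0.4121; K_a2 = tan²(45°−25.5°/2) = 0.3981.
Layer 1: σ at base = K_a1 γ₁ h₁ = 498.2 psf; P₁ = ½×498.2×9.4 = 2342.
Layer 2: σ_v at top = γ₁h₁ = 1209; σ_h top = K_a2×1209 = 481.2; σ_h base = K_a2×(1209+111.2×8.5) = 857.5.
P₂ = ½(481.2+857.5)×8.5 = 5690. Total P_a = 2342+5690 = 8031 lb/ft.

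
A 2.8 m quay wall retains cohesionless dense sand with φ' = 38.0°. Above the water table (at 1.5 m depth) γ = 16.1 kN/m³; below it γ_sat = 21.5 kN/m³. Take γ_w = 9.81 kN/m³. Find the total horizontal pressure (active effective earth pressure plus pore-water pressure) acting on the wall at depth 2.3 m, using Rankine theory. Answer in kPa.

15.8 kPa

K_a = (1 − sin φ)/(1 + sin φ) = 0.2379.
γ' = 21.5 − 9.81 = 11.69 kN/m³.
Effective vertical stress at 2.3 m: σ'_v = 16.1×1.5 + 11.69×0.800 = 33.50 kPa.
σ'_h = K_a σ'_v = 0.2379 × 33.50 = 7.970 kPa; u = γ_w × 0.800 = 7.848 kPa.
Total σ_h = 7.970 + 7.848 = 15.82 kPa.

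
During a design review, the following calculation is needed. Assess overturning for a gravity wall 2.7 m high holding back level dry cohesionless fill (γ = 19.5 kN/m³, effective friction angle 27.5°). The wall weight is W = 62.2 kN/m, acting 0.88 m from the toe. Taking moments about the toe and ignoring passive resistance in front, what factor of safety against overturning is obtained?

K_a = tan²(45° − 27.5°/2) = 0.3682.
P_a = ½K_aγH² = 0.5×0.3682×19.5×2.7² = 26.17 kN/m, acting at H/3 = 0.9000 m above the base.
Overturning moment M_o = P_a × H/3 = 26.17 × 0.9000 = 23.56.
Resisting moment M_r = W × 0.88 = 62.2 × 0.88 = 54.74.
FS_overturning = M_r/M_o = 54.74/23.56 = 2.324.

2.32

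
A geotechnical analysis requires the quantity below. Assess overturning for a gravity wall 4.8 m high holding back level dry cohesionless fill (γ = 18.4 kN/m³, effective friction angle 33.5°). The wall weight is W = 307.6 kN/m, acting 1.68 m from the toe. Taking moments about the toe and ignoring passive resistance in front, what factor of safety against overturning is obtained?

5.28

K_a = tan²(45° − 33.5°/2) = 0.2887.
P_a = ½K_aγH² = 0.5×0.2887×18.4×4.8² = 61.20 kN/m, acting at H/3 = 1.600 m above the base.
Overturning moment M_o = P_a × H/3 = 61.20 × 1.600 = 97.92.
Resisting moment M_r = W × 1.68 = 307.6 × 1.68 = 516.8.
FS_overturning = M_r/M_o = 516.8/97.92 = 5.278.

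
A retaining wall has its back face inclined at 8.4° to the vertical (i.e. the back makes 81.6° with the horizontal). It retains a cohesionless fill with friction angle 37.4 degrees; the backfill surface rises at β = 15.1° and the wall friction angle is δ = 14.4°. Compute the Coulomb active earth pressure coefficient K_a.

0.344

K_a = sin²(α+φ) / [sin²α · sin(α−δ) · (1 + √{sin(φ+δ)sin(φ−β) / (sin(α−δ)sin(α+β))})²].
With α = 81.6°, φ = 37.4°, δ = 14.4°, β = 15.1°: K_a = 0.3437.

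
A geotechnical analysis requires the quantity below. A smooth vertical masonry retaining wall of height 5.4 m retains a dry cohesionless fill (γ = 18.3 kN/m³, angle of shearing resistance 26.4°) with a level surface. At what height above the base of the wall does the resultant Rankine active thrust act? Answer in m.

1.80 m

K_a = 0.3844.
The pressure distribution is triangular, so the resultant acts at H/3 above the base = 5.4/3 = 1.800 m.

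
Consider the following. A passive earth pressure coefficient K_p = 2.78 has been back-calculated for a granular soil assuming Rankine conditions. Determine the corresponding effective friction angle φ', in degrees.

K_p = (1+sin φ)/(1−sin φ) ⇒ sin φ = (K_p − 1)/(K_p + 1) = 0.4709.
φ = arcsin(0.4709) = 28.09°.

28.1°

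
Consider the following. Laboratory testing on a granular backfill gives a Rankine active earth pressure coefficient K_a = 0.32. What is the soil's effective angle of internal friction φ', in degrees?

31.0°

K_a = tan²(45° − φ/2) ⇒ 45° − φ/2 = arctan(√0.32) = 29.50°.
φ = 2(45° − 29.50°) = 31.01°.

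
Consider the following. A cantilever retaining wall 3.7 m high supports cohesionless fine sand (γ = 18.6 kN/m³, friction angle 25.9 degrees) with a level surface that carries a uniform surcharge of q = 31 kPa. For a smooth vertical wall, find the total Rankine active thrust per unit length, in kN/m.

K_a = tan²(45° − φ/2) = 0.3920.
Soil triangle: ½ K_a γ H² = 0.5×0.3920×18.6×3.7² = 49.91 kN/m.
Surcharge rectangle: K_a q H = 0.3920×31×3.7 = 44.96 kN/m.
Total = 49.91 + 44.96 = 94.87 kN/m.

94.9 kN/m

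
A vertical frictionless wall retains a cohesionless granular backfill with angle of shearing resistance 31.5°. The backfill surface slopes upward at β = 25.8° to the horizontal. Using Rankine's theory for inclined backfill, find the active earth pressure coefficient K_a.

K_a = cos β · (cos β − √(cos²β − cos²φ)) / (cos β + √(cos²β − cos²φ)).
cos β = 0.9003, cos φ = 0.8526, √(cos²β − cos²φ) = 0.2891.
K_a = 0.9003 × (0.9003 − 0.2891)/(0.9003 + 0.2891) = 0.4627.

0.463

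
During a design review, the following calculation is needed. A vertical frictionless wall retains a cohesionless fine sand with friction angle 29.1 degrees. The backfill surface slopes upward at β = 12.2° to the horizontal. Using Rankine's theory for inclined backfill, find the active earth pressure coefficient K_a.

0.372

K_a = cos β · (cos β − √(cos²β − cos²φ)) / (cos β + √(cos²β − cos²φ)).
cos β = 0.9774, cos φ = 0.8738, √(cos²β − cos²φ) = 0.4380.
K_a = 0.9774 × (0.9774 − 0.4380)/(0.9774 + 0.4380) = 0.3725.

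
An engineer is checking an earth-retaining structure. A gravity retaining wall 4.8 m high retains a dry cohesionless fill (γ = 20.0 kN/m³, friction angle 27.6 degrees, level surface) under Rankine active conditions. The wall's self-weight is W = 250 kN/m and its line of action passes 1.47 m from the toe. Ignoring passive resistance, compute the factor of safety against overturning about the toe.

2.72

K_a = tan²(45° − 27.6°/2) = 0.3668.
P_a = ½K_aγH² = 0.5×0.3668×20.0×4.8² = 84.51 kN/m, acting at H/3 = 1.600 m above the base.
Overturning moment M_o = P_a × H/3 = 84.51 × 1.600 = 135.2.
Resisting moment M_r = W × 1.47 = 250 × 1.47 = 367.5.
FS_overturning = M_r/M_o = 367.5/135.2 = 2.718.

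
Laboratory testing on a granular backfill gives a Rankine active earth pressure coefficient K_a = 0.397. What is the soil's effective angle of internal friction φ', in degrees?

K_a = tan²(45° − φ/2) ⇒ 45° − φ/2 = arctan(√0.397) = 32.21°.
φ = 2(45° − 32.21°) = 25.57°.

25.6°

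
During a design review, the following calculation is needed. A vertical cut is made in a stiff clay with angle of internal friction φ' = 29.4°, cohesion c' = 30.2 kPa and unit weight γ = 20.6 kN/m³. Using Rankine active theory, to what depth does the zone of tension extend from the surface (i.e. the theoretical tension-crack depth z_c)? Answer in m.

K_a = tan²(45° − 29.4°/2) = 0.3415; √K_a = 0.5844.
The active pressure is zero where K_a γ z = 2c√K_a, so z_c = 2c/(γ√K_a) = 2×30.2/(20.6×0.5844) = 5.018 m.

5.02 m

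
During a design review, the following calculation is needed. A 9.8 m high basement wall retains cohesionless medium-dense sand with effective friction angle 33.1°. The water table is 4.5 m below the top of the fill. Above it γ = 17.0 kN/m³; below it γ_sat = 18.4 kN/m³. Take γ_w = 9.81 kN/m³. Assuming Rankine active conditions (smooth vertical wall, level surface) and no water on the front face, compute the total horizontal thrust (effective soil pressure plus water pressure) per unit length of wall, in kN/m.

343 kN/m

K_a = tan²(45° − φ/2) = 0.2936.
γ' = 18.4 − 9.81 = 8.590 kN/m³. Depth below WT = 5.3 m.
σ'_h at WT = K_a γ d_w = 22.46 kPa; at base = 22.46 + K_a γ' × 5.3 = 35.82 kPa.
P₁ (0–4.5 m) = ½×22.46×4.5 = 50.53. P₂ (4.5–9.8 m) = ½(22.46+35.82)×5.3 = 154.4.
P_w = ½ γ_w h₂² = 0.5×9.81×5.3² = 137.8. Total = 50.53+154.4+137.8 = 342.8 kN/m.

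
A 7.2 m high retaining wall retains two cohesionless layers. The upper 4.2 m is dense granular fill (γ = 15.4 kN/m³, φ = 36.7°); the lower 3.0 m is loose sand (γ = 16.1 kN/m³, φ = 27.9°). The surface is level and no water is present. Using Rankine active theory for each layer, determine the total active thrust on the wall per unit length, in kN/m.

131 kN/m

K_a1 = tan²(45°−36.7°/2) = 0.2519; K_a2 = tan²(45°−27.9°/2) = 0.3625.
Layer 1: σ at base = K_a1 γ₁ h₁ = 16.29 kPa; P₁ = ½×16.29×4.2 = 34.21.
Layer 2: σ_v at top = γ₁h₁ = 64.68; σ_h top = K_a2×64.68 = 23.44; σ_h base = K_a2×(64.68+16.1×3.0) = 40.95.
P₂ = ½(23.44+40.95)×3.0 = 96.59. Total P_a = 34.21+96.59 = 130.8 kN/m.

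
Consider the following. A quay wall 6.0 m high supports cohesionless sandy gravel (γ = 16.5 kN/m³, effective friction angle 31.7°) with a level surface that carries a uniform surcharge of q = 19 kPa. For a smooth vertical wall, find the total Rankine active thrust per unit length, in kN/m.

K_a = tan²(45° − φ/2) = 0.3111.
Soil triangle: ½ K_a γ H² = 0.5×0.3111×16.5×6.0² = 92.39 kN/m.
Surcharge rectangle: K_a q H = 0.3111×19×6.0 = 35.46 kN/m.
Total = 92.39 + 35.46 = 127.8 kN/m.

128 kN/m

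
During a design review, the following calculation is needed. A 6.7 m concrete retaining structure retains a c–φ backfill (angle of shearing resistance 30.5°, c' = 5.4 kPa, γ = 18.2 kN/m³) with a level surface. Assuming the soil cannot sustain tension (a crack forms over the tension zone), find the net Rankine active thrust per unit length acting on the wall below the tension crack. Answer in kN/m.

K_a = 0.3267; √K_a = 0.5715.
Tension-crack depth z_c = 2c/(γ√K_a) = 2×5.4/(18.2×0.5715) = 1.038 m.
σ_a at base = K_a γ H − 2c√K_a = 0.3267×18.2×6.7 − 2×5.4×0.5715 = 33.66 kPa.
P_a = ½ × 33.66 × (H − z_c) = 0.5×33.66×5.662 = 95.29 kN/m.

95.3 kN/m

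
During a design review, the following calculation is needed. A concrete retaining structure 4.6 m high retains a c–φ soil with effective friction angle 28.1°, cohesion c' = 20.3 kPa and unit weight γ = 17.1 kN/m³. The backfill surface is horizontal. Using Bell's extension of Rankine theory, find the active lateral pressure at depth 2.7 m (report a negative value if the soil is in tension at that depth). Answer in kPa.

-7.74 kPa

K_a = (1 − sin φ)/(1 + sin φ) = 0.3596.
σ_a = K_a γ z − 2c√K_a = 0.3596×17.1×2.7 − 2×20.3×0.5997 = -7.744 kPa.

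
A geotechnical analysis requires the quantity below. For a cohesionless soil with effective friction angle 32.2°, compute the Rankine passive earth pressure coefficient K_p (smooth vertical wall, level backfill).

K_p = (1 + sin φ)/(1 − sin φ) = tan²(45° + 32.2°/2) = 3.282.

3.28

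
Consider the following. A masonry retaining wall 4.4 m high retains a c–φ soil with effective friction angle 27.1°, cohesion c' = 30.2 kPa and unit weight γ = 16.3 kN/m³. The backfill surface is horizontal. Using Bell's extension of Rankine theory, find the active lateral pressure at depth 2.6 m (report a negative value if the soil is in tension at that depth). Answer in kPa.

K_a = (1 − sin φ)/(1 + sin φ) = 0.3741.
σ_a = K_a γ z − 2c√K_a = 0.3741×16.3×2.6 − 2×30.2×0.6116 = -21.09 kPa.

-21.1 kPa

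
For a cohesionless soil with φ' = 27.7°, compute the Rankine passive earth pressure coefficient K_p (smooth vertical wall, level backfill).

2.74

K_p = (1 + sin φ)/(1 − sin φ) = tan²(45° + 27.7°/2) = 2.737.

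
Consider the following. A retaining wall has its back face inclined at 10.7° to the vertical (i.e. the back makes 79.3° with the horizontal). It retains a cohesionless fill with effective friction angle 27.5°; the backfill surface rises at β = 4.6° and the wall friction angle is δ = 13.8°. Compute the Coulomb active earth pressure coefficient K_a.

0.444

K_a = sin²(α+φ) / [sin²α · sin(α−δ) · (1 + √{sin(φ+δ)sin(φ−β) / (sin(α−δ)sin(α+β))})²].
With α = 79.3°, φ = 27.5°, δ = 13.8°, β = 4.6°: K_a = 0.4440.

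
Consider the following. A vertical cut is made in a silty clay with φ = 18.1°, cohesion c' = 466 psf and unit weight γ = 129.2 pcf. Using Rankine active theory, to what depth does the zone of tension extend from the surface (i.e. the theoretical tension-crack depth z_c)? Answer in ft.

K_a = tan²(45° − 18.1°/2) = 0.5259; √K_a = 0.7252.
The active pressure is zero where K_a γ z = 2c√K_a, so z_c = 2c/(γ√K_a) = 2×466/(129.2×0.7252) = 9.947 ft.

9.95 ft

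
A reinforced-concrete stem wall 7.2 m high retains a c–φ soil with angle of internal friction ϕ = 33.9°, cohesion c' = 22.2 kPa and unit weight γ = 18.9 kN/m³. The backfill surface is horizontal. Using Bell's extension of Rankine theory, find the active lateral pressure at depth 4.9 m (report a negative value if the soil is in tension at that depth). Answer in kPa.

K_a = (1 − sin φ)/(1 + sin φ) = 0.2839.
σ_a = K_a γ z − 2c√K_a = 0.2839×18.9×4.9 − 2×22.2×0.5328 = 2.635 kPa.

2.64 kPa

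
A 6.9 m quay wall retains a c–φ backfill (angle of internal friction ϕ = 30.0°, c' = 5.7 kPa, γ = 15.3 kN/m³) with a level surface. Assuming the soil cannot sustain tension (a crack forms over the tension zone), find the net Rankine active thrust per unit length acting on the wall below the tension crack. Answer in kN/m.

K_a = 0.3333; √K_a = 0.5774.
Tension-crack depth z_c = 2c/(γ√K_a) = 2×5.7/(15.3×0.5774) = 1.291 m.
σ_a at base = K_a γ H − 2c√K_a = 0.3333×15.3×6.9 − 2×5.7×0.5774 = 28.61 kPa.
P_a = ½ × 28.61 × (H − z_c) = 0.5×28.61×5.609 = 80.24 kN/m.

80.2 kN/m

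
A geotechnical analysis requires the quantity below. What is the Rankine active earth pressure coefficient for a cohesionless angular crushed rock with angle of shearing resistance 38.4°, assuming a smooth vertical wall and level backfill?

0.234

K_a = tan²(45° − φ/2) = tan²(25.80°) = 0.2337.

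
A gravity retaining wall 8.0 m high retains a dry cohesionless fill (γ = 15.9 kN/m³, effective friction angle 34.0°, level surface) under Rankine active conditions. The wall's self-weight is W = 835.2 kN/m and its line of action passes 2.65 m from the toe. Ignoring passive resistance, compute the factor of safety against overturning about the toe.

K_a = tan²(45° − 34.0°/2) = 0.2827.
P_a = ½K_aγH² = 0.5×0.2827×15.9×8.0² = 143.8 kN/m, acting at H/3 = 2.667 m above the base.
Overturning moment M_o = P_a × H/3 = 143.8 × 2.667 = 383.6.
Resisting moment M_r = W × 2.65 = 835.2 × 2.65 = 2213.
FS_overturning = M_r/M_o = 2213/383.6 = 5.770.

5.77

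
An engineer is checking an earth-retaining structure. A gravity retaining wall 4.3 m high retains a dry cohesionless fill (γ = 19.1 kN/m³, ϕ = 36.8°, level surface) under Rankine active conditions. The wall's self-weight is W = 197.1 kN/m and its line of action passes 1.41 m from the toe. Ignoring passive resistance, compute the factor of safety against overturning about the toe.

K_a = tan²(45° − 36.8°/2) = 0.2508.
P_a = ½K_aγH² = 0.5×0.2508×19.1×4.3² = 44.28 kN/m, acting at H/3 = 1.433 m above the base.
Overturning moment M_o = P_a × H/3 = 44.28 × 1.433 = 63.47.
Resisting moment M_r = W × 1.41 = 197.1 × 1.41 = 277.9.
FS_overturning = M_r/M_o = 277.9/63.47 = 4.379.

4.38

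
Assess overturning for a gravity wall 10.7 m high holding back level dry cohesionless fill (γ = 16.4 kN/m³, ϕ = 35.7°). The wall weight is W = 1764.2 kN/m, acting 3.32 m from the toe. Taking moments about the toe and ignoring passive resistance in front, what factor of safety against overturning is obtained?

6.65

K_a = tan²(45° − 35.7°/2) = 0.2630.
P_a = ½K_aγH² = 0.5×0.2630×16.4×10.7² = 246.9 kN/m, acting at H/3 = 3.567 m above the base.
Overturning moment M_o = P_a × H/3 = 246.9 × 3.567 = 880.6.
Resisting moment M_r = W × 3.32 = 1764.2 × 3.32 = 5857.
FS_overturning = M_r/M_o = 5857/880.6 = 6.651.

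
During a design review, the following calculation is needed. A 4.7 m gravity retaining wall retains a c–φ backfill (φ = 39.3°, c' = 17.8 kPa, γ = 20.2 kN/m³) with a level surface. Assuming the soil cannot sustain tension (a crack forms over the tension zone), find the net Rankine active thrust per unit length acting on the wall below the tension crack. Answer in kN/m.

2.18 kN/m

K_a = 0.2245; √K_a = 0.4738.
Tension-crack depth z_c = 2c/(γ√K_a) = 2×17.8/(20.2×0.4738) = 3.720 m.
σ_a at base = K_a γ H − 2c√K_a = 0.2245×20.2×4.7 − 2×17.8×0.4738 = 4.444 kPa.
P_a = ½ × 4.444 × (H − z_c) = 0.5×4.444×0.9801 = 2.178 kN/m.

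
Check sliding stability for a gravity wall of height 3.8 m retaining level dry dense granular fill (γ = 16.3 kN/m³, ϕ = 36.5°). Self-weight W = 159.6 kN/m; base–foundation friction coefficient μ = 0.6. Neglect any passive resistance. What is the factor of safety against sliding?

K_a = tan²(45° − 36.5°/2) = 0.2541.
P_a = ½K_aγH² = 0.5×0.2541×16.3×3.8² = 29.90 kN/m, acting at H/3 = 1.267 m above the base.
FS_sliding = μW / P_a = 0.6×159.6 / 29.90 = 3.203.

3.20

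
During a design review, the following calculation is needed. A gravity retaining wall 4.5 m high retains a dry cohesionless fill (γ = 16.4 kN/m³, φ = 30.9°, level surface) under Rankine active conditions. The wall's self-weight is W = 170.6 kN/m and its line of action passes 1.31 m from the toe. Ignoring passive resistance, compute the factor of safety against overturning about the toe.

2.79

K_a = tan²(45° − 30.9°/2) = 0.3214.
P_a = ½K_aγH² = 0.5×0.3214×16.4×4.5² = 53.37 kN/m, acting at H/3 = 1.500 m above the base.
Overturning moment M_o = P_a × H/3 = 53.37 × 1.500 = 80.05.
Resisting moment M_r = W × 1.31 = 170.6 × 1.31 = 223.5.
FS_overturning = M_r/M_o = 223.5/80.05 = 2.792.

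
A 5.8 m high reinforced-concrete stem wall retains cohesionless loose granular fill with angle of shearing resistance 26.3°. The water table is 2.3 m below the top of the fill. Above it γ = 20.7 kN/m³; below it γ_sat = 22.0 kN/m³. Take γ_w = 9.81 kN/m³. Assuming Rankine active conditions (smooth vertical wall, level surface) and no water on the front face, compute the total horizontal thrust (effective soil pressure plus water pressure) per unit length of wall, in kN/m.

K_a = tan²(45° − φ/2) = 0.3859.
γ' = 22.0 − 9.81 = 12.19 kN/m³. Depth below WT = 3.5 m.
σ'_h at WT = K_a γ d_w = 18.37 kPa; at base = 18.37 + K_a γ' × 3.5 = 34.84 kPa.
P₁ (0–2.3 m) = ½×18.37×2.3 = 21.13. P₂ (2.3–5.8 m) = ½(18.37+34.84)×3.5 = 93.13.
P_w = ½ γ_w h₂² = 0.5×9.81×3.5² = 60.09. Total = 21.13+93.13+60.09 = 174.3 kN/m.

174 kN/m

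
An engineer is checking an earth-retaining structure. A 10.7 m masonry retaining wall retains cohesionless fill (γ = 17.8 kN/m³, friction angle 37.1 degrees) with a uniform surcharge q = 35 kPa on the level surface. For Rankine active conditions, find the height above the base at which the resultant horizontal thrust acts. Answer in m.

4.05 m

K_a = 0.2475.
Triangular part P₁ = ½K_aγH² = 252.2 at H/3 = 3.567 m; rectangular part P₂ = K_a q H = 92.69 at H/2 = 5.350 m.
ȳ = (P₁·3.567 + P₂·5.350)/(P₁+P₂) = 4.046 m.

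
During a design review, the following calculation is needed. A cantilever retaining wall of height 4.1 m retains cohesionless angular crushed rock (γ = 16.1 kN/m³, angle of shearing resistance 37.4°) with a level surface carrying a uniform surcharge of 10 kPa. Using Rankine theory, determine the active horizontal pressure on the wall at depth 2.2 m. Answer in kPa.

11.1 kPa

K_a = (1 − sin φ)/(1 + sin φ) = 0.2443.
σ_v = γz + q = 16.1 × 2.2 + 10 = 45.42 kPa.
σ_h = K_a σ_v = 0.2443 × 45.42 = 11.09 kPa.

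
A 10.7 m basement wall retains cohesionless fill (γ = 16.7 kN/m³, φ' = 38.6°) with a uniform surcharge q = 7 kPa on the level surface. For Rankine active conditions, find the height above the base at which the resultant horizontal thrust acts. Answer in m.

3.70 m

K_a = 0.2316.
Triangular part P₁ = ½K_aγH² = 221.4 at H/3 = 3.567 m; rectangular part P₂ = K_a q H = 17.35 at H/2 = 5.350 m.
ȳ = (P₁·3.567 + P₂·5.350)/(P₁+P₂) = 3.696 m.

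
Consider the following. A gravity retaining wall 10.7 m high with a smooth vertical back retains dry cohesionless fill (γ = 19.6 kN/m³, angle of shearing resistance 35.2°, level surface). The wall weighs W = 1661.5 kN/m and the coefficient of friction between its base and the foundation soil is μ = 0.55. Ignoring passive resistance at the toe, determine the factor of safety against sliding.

3.03

K_a = tan²(45° − 35.2°/2) = 0.2687.
P_a = ½K_aγH² = 0.5×0.2687×19.6×10.7² = 301.5 kN/m, acting at H/3 = 3.567 m above the base.
FS_sliding = μW / P_a = 0.55×1661.5 / 301.5 = 3.031.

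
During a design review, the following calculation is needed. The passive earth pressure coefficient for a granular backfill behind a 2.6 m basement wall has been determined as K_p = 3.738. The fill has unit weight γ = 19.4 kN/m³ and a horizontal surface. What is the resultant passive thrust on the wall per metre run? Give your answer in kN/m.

245 kN/m

P = ½ K_p γ H² = 0.5 × 3.738 × 19.4 × 2.6² = 245.1 kN/m.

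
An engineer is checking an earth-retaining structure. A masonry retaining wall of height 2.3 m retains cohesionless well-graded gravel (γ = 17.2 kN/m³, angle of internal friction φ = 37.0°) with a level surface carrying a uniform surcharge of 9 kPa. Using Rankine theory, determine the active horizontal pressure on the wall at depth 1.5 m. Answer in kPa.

8.65 kPa

K_a = (1 − sin φ)/(1 + sin φ) = 0.2486.
σ_v = γz + q = 17.2 × 1.5 + 9 = 34.80 kPa.
σ_h = K_a σ_v = 0.2486 × 34.80 = 8.651 kPa.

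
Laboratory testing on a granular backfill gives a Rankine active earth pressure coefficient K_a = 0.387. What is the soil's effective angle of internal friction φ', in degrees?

26.2°

K_a = tan²(45° − φ/2) ⇒ 45° − φ/2 = arctan(√0.387) = 31.89°.
φ = 2(45° − 31.89°) = 26.23°.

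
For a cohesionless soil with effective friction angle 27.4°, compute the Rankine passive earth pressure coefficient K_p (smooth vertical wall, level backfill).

K_p = (1 + sin φ)/(1 − sin φ) = tan²(45° + 27.4°/2) = 2.705.

2.71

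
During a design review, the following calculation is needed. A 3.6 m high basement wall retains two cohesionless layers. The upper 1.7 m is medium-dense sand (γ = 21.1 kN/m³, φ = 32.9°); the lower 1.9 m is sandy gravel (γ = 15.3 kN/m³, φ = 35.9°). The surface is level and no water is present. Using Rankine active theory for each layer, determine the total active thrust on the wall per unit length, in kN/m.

K_a1 = tan²(45°−32.9°/2) = 0.2960; K_a2 = tan²(45°−35.9°/2) = 0.2607.
Layer 1: σ at base = K_a1 γ₁ h₁ = 10.62 kPa; P₁ = ½×10.62×1.7 = 9.026.
Layer 2: σ_v at top = γ₁h₁ = 35.87; σ_h top = K_a2×35.87 = 9.353; σ_h base = K_a2×(35.87+15.3×1.9) = 16.93.
P₂ = ½(9.353+16.93)×1.9 = 24.97. Total P_a = 9.026+24.97 = 34.00 kN/m.

34.0 kN/m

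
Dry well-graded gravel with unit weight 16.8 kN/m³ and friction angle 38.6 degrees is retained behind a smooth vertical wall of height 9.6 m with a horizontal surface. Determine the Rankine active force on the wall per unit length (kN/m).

K_a = tan²(45° − φ/2) = 0.2316.
P_a = ½ K_a γ H² = 0.5 × 0.2316 × 16.8 × 9.6² = 179.3 kN/m.

179 kN/m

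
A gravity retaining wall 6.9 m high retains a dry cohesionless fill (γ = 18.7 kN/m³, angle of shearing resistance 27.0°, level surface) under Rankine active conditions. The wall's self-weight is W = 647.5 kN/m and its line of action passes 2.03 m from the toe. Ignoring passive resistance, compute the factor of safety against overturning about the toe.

K_a = tan²(45° − 27.0°/2) = 0.3755.
P_a = ½K_aγH² = 0.5×0.3755×18.7×6.9² = 167.2 kN/m, acting at H/3 = 2.300 m above the base.
Overturning moment M_o = P_a × H/3 = 167.2 × 2.300 = 384.5.
Resisting moment M_r = W × 2.03 = 647.5 × 2.03 = 1314.
FS_overturning = M_r/M_o = 1314/384.5 = 3.419.

3.42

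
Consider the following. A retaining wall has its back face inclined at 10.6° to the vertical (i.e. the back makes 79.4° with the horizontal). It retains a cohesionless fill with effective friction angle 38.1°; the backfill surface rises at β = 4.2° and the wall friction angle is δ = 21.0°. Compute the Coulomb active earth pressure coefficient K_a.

K_a = sin²(α+φ) / [sin²α · sin(α−δ) · (1 + √{sin(φ+δ)sin(φ−β) / (sin(α−δ)sin(α+β))})²].
With α = 79.4°, φ = 38.1°, δ = 21.0°, β = 4.2°: K_a = 0.3115.

0.312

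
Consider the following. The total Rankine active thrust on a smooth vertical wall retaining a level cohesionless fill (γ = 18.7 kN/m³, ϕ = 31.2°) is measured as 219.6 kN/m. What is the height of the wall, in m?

8.60 m

K_a = 0.3175. P_a = ½ K_a γ H² ⇒ H = √(2P_a/(K_a γ)).
H = √(2×219.6/(0.3175×18.7)) = 8.601 m.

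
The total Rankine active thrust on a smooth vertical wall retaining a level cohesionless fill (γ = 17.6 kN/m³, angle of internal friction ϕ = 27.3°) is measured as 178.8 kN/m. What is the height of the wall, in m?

7.40 m

K_a = 0.3711. P_a = ½ K_a γ H² ⇒ H = √(2P_a/(K_a γ)).
H = √(2×178.8/(0.3711×17.6)) = 7.399 m.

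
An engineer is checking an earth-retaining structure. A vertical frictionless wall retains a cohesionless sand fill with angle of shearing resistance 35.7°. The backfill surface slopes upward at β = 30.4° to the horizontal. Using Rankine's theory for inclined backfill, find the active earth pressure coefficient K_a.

K_a = cos β · (cos β − √(cos²β − cos²φ)) / (cos β + √(cos²β − cos²φ)).
cos β = 0.8625, cos φ = 0.8121, √(cos²β − cos²φ) = 0.2906.
K_a = 0.8625 × (0.8625 − 0.2906)/(0.8625 + 0.2906) = 0.4278.

0.428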